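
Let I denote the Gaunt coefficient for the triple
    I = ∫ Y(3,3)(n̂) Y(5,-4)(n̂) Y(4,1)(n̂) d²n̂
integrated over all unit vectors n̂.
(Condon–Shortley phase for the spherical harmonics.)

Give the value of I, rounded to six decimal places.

-0.186208

Checks pass: Σm=0; 12 even; l₃=4∈[2,8].
(2·3+1)(2·5+1)(2·4+1) = 693
Δ: 4! 2! 6! / 13! → 1/180180
sum: t=1:−1/576 t=2:+1/144 t=3:−1/576 = 1/288
3j²(3 5 4; 0 0 0) = Δ·Π!·Σ² = 20/1001  (sign +1)
sum: t=0:+1/5760 = 1/5760
3j²(3 5 4; 3 -4 1) = Δ·Π!·Σ² = 9/286  (sign -1)
combine: 4πI² = 693·20/1001·9/286 = 810/1859
take √, sign -1: I = -0.18620781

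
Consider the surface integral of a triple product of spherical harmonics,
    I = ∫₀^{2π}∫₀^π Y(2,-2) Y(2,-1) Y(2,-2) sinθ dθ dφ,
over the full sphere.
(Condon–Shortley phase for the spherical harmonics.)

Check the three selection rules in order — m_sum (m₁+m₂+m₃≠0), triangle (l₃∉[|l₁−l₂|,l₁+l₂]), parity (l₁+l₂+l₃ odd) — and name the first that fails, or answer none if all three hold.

Σmᵢ = -5  ✗
l₃∈[|l₁−l₂|,l₁+l₂]=[0,4], have l₃=2
Σlᵢ = 6 ⇒ even

m_sum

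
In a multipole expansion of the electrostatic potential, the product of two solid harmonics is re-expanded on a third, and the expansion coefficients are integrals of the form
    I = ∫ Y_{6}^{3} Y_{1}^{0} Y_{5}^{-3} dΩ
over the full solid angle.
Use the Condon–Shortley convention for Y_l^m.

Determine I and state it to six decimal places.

Checks pass: Σm=0; 12 even; l₃=5∈[5,7].
(2·6+1)(2·1+1)(2·5+1) = 429
Δ: 2! 10! 0! / 13! → 1/858
sum: t=1:−1/14400 = -1/14400
3j²(6 1 5; 0 0 0) = Δ·Π!·Σ² = 6/143  (sign +1)
sum: t=1:−1/80640 = -1/80640
3j²(6 1 5; 3 0 -3) = Δ·Π!·Σ² = 9/286  (sign -1)
combine: 4πI² = 429·6/143·9/286 = 81/143
take √, sign -1: I = -0.21230956

-0.212310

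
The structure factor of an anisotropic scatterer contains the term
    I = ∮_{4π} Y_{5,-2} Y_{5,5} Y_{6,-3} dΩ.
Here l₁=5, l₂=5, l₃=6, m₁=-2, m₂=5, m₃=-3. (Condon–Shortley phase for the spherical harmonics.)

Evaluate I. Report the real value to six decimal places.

-0.172202

Checks pass: Σm=0; 16 even; l₃=6∈[0,10].
(2·5+1)(2·5+1)(2·6+1) = 1573
Δ: 4! 6! 6! / 17! → 1/28588560
sum: t=0:+1/345600 t=1:−1/13824 t=2:+1/5184 t=3:−1/13824 t=4:+1/345600 = 7/129600
3j²(5 5 6; 0 0 0) = Δ·Π!·Σ² = 80/7293  (sign +1)
sum: t=4:+1/622080 = 1/622080
3j²(5 5 6; -2 5 -3) = Δ·Π!·Σ² = 105/4862  (sign -1)
combine: 4πI² = 1573·80/7293·105/4862 = 1400/3757
take √, sign -1: I = -0.17220212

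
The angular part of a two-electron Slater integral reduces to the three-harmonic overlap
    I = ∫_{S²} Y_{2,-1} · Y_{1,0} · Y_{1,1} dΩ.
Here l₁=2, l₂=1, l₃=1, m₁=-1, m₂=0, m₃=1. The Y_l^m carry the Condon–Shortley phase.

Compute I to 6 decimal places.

Checks pass: Σm=0; 4 even; l₃=1∈[1,3].
(2·2+1)(2·1+1)(2·1+1) = 45
Δ: 2! 2! 0! / 5! → 1/30
sum: t=1:−1/1 = -1/1
3j²(2 1 1; 0 0 0) = Δ·Π!·Σ² = 2/15  (sign +1)
sum: t=1:−1/2 = -1/2
3j²(2 1 1; -1 0 1) = Δ·Π!·Σ² = 1/10  (sign -1)
combine: 4πI² = 45·2/15·1/10 = 3/5
take √, sign -1: I = -0.21850969

-0.218510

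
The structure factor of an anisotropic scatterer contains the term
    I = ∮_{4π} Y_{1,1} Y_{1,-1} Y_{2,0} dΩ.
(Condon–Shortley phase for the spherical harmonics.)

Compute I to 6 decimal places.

0.126157

Rules hold: Σm=0, L=4 even, 0≤2≤2.
N = 3·3·5 = 45
Δ = 0!·2!·2!/5! = 1/30
Racah Σ t=0..0: t=0:+1/1 = 1/1
⇒ 3j(1 1 2; 0 0 0)² = 2/15, sgn +1
Racah Σ t=0..0: t=0:+1/4 = 1/4
⇒ 3j(1 1 2; 1 -1 0)² = 1/30, sgn +1
4πI² = N·(3j₀)²·(3jₘ)² = 1/5
I = +1·√(0.2/4π) = 0.12615663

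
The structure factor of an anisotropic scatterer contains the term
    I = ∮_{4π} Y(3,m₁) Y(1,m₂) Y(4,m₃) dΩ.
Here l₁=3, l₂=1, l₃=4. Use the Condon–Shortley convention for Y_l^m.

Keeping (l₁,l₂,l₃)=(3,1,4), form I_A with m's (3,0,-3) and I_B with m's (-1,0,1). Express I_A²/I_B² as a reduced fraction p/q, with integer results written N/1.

7/15

Same 3,1,4: normalisation and zero-m 3j drop out of the ratio.
A: Δ: 0! 6! 2! / 9! → 1/252; sum: t=0:+1/720 = 1/720; 3j²(3 1 4; 3 0 -3) = Δ·Π!·Σ² = 1/36  (sign -1)
B: Δ: 0! 6! 2! / 9! → 1/252; sum: t=0:+1/48 = 1/48; 3j²(3 1 4; -1 0 1) = Δ·Π!·Σ² = 5/84  (sign -1)
I_A²/I_B² = (1/36)/(5/84) = 7/15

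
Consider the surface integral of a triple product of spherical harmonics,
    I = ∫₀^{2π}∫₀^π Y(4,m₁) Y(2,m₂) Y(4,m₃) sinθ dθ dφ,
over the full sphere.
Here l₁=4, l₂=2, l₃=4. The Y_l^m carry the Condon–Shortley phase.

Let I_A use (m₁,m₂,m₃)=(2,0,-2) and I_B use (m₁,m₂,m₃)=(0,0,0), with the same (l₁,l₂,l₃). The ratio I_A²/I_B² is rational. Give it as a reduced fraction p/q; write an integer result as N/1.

Same 4,2,4: normalisation and zero-m 3j drop out of the ratio.
A: Δ: 2! 6! 2! / 11! → 1/13860; sum: t=0:+1/192 t=1:−1/120 t=2:+1/2880 = -1/360; 3j²(4 2 4; 2 0 -2) = Δ·Π!·Σ² = 16/3465  (sign -1)
B: Δ: 2! 6! 2! / 11! → 1/13860; sum: t=0:+1/192 t=1:−1/36 t=2:+1/192 = -5/288; 3j²(4 2 4; 0 0 0) = Δ·Π!·Σ² = 20/693  (sign -1)
I_A²/I_B² = (16/3465)/(20/693) = 4/25

4/25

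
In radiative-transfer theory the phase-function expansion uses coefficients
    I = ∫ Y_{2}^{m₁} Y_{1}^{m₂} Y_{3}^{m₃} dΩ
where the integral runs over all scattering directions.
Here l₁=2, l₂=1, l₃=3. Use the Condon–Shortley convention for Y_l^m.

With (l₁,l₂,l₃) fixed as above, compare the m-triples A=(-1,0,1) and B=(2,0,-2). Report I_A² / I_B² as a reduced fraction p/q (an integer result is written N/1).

Same 2,1,3: normalisation and zero-m 3j drop out of the ratio.
A: Δ: 0! 4! 2! / 7! → 1/105; sum: t=0:+1/6 = 1/6; 3j²(2 1 3; -1 0 1) = Δ·Π!·Σ² = 8/105  (sign +1)
B: Δ: 0! 4! 2! / 7! → 1/105; sum: t=0:+1/24 = 1/24; 3j²(2 1 3; 2 0 -2) = Δ·Π!·Σ² = 1/21  (sign -1)
I_A²/I_B² = (8/105)/(1/21) = 8/5

8/5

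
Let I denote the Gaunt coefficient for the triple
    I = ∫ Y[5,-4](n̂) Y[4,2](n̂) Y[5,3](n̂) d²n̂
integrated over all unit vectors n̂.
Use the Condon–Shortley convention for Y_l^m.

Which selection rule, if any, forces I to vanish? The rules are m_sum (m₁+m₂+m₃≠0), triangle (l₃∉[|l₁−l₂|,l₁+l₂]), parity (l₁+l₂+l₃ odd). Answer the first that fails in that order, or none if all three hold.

m_sum

Σmᵢ = 1  ✗
l₃∈[|l₁−l₂|,l₁+l₂]=[1,9], have l₃=5
Σlᵢ = 14 ⇒ even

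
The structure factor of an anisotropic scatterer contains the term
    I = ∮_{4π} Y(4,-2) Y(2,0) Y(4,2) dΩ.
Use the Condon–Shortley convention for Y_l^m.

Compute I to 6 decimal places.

m-sum 0 ✓  L=10 even ✓  2≤4≤6 ✓
Π(2lᵢ+1) = 9×5×9 = 405
triangle coeff Δ(4,2,4) = 1/13860
Σ_t [0,2]: t=0:+1/192 t=1:−1/36 t=2:+1/192 = -5/288
(3j)²=20/693 [(4 2 4; 0 0 0)], sign=-1
Σ_t [0,2]: t=0:+1/2880 t=1:−1/120 t=2:+1/192 = -1/360
(3j)²=16/3465 [(4 2 4; -2 0 2)], sign=-1
⇒ 4πI² = 320/5929
I = (+1)√(320/5929/(4π)) = 0.06553591

0.065536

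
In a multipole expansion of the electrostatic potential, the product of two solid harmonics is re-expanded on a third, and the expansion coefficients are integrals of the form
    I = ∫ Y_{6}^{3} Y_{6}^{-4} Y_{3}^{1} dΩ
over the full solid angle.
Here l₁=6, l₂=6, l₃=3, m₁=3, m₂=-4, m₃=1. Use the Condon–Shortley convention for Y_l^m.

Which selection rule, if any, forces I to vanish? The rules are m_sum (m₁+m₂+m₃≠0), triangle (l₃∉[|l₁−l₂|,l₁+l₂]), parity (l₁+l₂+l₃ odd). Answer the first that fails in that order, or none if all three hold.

m₁+m₂+m₃ = 3 − 4 + 1 = 0  ✓
triangle: |6−6|=0 ≤ l₃=3 ≤ 6+6=12  ✓
parity: l₁+l₂+l₃ = 15 is odd  ✗

parity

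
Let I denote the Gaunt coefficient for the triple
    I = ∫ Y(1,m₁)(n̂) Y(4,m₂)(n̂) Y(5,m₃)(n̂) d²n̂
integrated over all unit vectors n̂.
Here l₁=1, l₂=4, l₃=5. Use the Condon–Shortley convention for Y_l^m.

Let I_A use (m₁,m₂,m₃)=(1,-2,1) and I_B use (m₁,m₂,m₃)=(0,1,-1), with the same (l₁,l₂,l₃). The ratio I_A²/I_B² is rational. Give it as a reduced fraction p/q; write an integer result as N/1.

1/4

Same 1,4,5: normalisation and zero-m 3j drop out of the ratio.
A: Δ: 0! 2! 8! / 11! → 1/495; sum: t=0:+1/2880 = 1/2880; 3j²(1 4 5; 1 -2 1) = Δ·Π!·Σ² = 2/165  (sign +1)
B: Δ: 0! 2! 8! / 11! → 1/495; sum: t=0:+1/720 = 1/720; 3j²(1 4 5; 0 1 -1) = Δ·Π!·Σ² = 8/165  (sign +1)
I_A²/I_B² = (2/165)/(8/165) = 1/4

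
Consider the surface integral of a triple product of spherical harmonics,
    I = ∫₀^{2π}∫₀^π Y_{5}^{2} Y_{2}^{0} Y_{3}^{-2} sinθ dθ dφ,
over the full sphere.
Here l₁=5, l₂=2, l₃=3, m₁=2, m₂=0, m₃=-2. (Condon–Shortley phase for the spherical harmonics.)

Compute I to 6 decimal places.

Rules hold: Σm=0, L=10 even, 3≤3≤7.
N = 11·5·7 = 385
Δ = 4!·6!·0!/11! = 1/2310
Racah Σ t=2..2: t=2:+1/144 = 1/144
⇒ 3j(5 2 3; 0 0 0)² = 10/231, sgn -1
Racah Σ t=2..2: t=2:+1/480 = 1/480
⇒ 3j(5 2 3; 2 0 -2)² = 3/110, sgn -1
4πI² = N·(3j₀)²·(3jₘ)² = 5/11
I = +1·√(0.454545/4π) = 0.19018827

0.190188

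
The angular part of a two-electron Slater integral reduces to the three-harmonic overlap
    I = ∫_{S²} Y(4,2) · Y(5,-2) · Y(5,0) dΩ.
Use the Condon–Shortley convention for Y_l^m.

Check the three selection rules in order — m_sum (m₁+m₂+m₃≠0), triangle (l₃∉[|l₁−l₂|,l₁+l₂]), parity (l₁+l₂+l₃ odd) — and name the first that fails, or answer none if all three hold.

none

azimuthal sum: 2 − 2 + 0 = 0  ✓
1 ≤ 5 ≤ 9 (triangle on l)  ✓
L = 4 + 5 + 5 = 14 (even)  ✓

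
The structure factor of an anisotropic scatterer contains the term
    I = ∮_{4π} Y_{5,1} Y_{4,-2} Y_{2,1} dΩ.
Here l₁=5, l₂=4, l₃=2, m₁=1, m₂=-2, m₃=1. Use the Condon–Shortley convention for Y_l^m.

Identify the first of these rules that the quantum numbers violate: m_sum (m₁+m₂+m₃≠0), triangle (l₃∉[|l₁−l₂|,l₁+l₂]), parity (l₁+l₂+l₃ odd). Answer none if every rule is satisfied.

parity

azimuthal sum: 1 − 2 + 1 = 0  ✓
1 ≤ 2 ≤ 9 (triangle on l)  ✓
L = 5 + 4 + 2 = 11 (odd)  ✗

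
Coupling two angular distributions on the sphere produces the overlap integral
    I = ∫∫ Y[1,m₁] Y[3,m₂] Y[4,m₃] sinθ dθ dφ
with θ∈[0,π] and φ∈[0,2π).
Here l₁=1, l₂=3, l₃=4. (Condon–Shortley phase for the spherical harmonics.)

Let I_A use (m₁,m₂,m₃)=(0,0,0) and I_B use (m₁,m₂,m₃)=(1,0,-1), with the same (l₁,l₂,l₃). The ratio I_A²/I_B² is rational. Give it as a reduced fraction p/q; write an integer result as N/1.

8/5

Same 1,3,4: normalisation and zero-m 3j drop out of the ratio.
A: Δ: 0! 2! 6! / 9! → 1/252; sum: t=0:+1/36 = 1/36; 3j²(1 3 4; 0 0 0) = Δ·Π!·Σ² = 4/63  (sign +1)
B: Δ: 0! 2! 6! / 9! → 1/252; sum: t=0:+1/72 = 1/72; 3j²(1 3 4; 1 0 -1) = Δ·Π!·Σ² = 5/126  (sign -1)
I_A²/I_B² = (4/63)/(5/126) = 8/5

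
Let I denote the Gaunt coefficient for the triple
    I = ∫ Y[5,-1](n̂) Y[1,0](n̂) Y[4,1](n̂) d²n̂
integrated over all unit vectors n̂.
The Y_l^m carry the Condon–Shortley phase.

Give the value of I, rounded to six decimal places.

Rules hold: Σm=0, L=10 even, 4≤4≤6.
N = 11·3·9 = 297
Δ = 2!·8!·0!/11! = 1/495
Racah Σ t=1..1: t=1:−1/576 = -1/576
⇒ 3j(5 1 4; 0 0 0)² = 5/99, sgn -1
Racah Σ t=1..1: t=1:−1/720 = -1/720
⇒ 3j(5 1 4; -1 0 1)² = 8/165, sgn +1
4πI² = N·(3j₀)²·(3jₘ)² = 8/11
I = -1·√(0.727273/4π) = -0.24057125

-0.240571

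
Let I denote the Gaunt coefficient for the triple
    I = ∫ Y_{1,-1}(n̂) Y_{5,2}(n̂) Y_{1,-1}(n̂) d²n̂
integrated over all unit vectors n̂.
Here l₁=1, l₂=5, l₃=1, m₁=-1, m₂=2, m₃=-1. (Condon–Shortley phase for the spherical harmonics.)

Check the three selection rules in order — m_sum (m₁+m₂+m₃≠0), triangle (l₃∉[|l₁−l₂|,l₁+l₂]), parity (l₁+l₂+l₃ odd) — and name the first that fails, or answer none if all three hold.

m₁+m₂+m₃ = -1 + 2 − 1 = 0  ✓
triangle: |1−5|=4 ≤ l₃=1 ≤ 1+5=6  ✗
parity: l₁+l₂+l₃ = 7 is odd

triangle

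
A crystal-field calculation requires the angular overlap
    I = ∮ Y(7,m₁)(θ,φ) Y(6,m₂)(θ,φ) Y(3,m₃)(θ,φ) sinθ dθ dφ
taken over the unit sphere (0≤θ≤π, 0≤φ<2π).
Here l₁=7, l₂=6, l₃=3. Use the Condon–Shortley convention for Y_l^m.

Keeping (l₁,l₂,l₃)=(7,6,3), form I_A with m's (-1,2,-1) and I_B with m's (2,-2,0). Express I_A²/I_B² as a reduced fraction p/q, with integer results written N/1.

529/882

Shared (l₁,l₂,l₃)=(7,6,3): N and (l;000)² cancel in I_A²/I_B².
A: Δ = 10!·4!·2!/17! = 1/2042040; Racah Σ t=6..8: t=6:+1/138240 t=7:−1/181440 t=8:+1/3870720 = 23/11612160; ⇒ 3j(7 6 3; -1 2 -1)² = 529/204204, sgn +1
B: Δ = 10!·4!·2!/17! = 1/2042040; Racah Σ t=2..4: t=2:+1/967680 t=3:−1/120960 t=4:+1/207360 = -1/414720; ⇒ 3j(7 6 3; 2 -2 0)² = 21/4862, sgn +1
I_A²/I_B² = (529/204204)/(21/4862) = 529/882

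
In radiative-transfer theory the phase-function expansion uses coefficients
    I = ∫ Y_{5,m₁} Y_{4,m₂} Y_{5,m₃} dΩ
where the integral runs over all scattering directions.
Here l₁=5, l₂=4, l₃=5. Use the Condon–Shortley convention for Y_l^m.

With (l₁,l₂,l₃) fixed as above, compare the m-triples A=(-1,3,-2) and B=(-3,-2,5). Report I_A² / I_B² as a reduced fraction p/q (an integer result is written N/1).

5/72

Shared (l₁,l₂,l₃)=(5,4,5): N and (l;000)² cancel in I_A²/I_B².
A: Δ = 4!·6!·4!/15! = 1/3153150; Racah Σ t=3..4: t=3:−1/5184 t=4:+1/6912 = -1/20736; ⇒ 3j(5 4 5; -1 3 -2)² = 5/2574, sgn +1
B: Δ = 4!·6!·4!/15! = 1/3153150; Racah Σ t=2..2: t=2:+1/69120 = 1/69120; ⇒ 3j(5 4 5; -3 -2 5)² = 4/143, sgn +1
I_A²/I_B² = (5/2574)/(4/143) = 5/72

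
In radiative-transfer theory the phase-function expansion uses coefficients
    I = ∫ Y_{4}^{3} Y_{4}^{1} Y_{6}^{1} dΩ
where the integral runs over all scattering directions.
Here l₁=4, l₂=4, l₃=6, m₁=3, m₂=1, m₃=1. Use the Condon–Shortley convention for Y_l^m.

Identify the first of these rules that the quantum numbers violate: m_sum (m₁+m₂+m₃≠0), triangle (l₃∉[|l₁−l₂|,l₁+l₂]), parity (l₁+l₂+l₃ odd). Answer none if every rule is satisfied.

m_sum

Σmᵢ = 5  ✗
l₃∈[|l₁−l₂|,l₁+l₂]=[0,8], have l₃=6
Σlᵢ = 14 ⇒ even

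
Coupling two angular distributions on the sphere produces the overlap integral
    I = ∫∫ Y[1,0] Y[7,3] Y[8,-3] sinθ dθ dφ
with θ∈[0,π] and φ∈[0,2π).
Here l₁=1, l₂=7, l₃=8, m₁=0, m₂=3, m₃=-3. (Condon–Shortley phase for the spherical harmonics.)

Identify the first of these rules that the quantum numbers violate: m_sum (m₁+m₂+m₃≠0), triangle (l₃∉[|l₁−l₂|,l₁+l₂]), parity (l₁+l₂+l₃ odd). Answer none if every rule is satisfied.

none

Σmᵢ = 0  ✓
l₃∈[|l₁−l₂|,l₁+l₂]=[6,8], have l₃=8  ✓
Σlᵢ = 16 ⇒ even  ✓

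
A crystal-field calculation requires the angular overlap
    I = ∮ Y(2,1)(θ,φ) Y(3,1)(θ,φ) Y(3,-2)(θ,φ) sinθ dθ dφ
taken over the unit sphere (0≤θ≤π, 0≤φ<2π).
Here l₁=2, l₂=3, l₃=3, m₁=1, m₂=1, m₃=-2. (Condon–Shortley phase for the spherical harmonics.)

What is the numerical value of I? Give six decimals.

Checks pass: Σm=0; 8 even; l₃=3∈[1,5].
(2·2+1)(2·3+1)(2·3+1) = 245
Δ: 2! 2! 4! / 9! → 1/3780
sum: t=0:+1/24 t=1:−1/4 t=2:+1/24 = -1/6
3j²(2 3 3; 0 0 0) = Δ·Π!·Σ² = 4/105  (sign +1)
sum: t=0:+1/48 t=1:−1/12 = -1/16
3j²(2 3 3; 1 1 -2) = Δ·Π!·Σ² = 1/28  (sign +1)
combine: 4πI² = 245·4/105·1/28 = 1/3
take √, sign +1: I = 0.16286750

0.162868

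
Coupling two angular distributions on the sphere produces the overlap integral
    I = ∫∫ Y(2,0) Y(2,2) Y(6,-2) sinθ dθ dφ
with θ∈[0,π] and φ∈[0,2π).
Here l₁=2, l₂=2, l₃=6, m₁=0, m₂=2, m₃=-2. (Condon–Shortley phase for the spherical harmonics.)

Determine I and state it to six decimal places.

l₃=6 ∉ [0,4] — triangle fails ⇒ I = 0

0.000000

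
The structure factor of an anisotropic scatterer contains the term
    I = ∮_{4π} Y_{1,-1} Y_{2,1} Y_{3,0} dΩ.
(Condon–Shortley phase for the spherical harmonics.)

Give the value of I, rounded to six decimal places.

m-sum 0 ✓  L=6 even ✓  1≤3≤3 ✓
Π(2lᵢ+1) = 3×5×7 = 105
triangle coeff Δ(1,2,3) = 1/105
Σ_t [0,0]: t=0:+1/4 = 1/4
(3j)²=3/35 [(1 2 3; 0 0 0)], sign=-1
Σ_t [0,0]: t=0:+1/12 = 1/12
(3j)²=1/35 [(1 2 3; -1 1 0)], sign=-1
⇒ 4πI² = 9/35
I = (+1)√(9/35/(4π)) = 0.14304817

0.143048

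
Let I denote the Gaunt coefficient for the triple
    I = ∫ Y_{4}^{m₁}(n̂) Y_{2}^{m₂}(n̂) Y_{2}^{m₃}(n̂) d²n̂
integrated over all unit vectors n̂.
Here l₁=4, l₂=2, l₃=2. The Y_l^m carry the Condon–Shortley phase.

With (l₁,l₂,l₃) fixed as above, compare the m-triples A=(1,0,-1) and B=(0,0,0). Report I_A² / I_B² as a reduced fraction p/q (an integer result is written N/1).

l's match ⇒ only the (l;m) 3-j factors differ between A and B.
A: triangle coeff Δ(4,2,2) = 1/630; Σ_t [2,2]: t=2:+1/24 = 1/24; (3j)²=1/21 [(4 2 2; 1 0 -1)], sign=-1
B: triangle coeff Δ(4,2,2) = 1/630; Σ_t [2,2]: t=2:+1/16 = 1/16; (3j)²=2/35 [(4 2 2; 0 0 0)], sign=+1
I_A²/I_B² = (1/21)/(2/35) = 5/6

5/6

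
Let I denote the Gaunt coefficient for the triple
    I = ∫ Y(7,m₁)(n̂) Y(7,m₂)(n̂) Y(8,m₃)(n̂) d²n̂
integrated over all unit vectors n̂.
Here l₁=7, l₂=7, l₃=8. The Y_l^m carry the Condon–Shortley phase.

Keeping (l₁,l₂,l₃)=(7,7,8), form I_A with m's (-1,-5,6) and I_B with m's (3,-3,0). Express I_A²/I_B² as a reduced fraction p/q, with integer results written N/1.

Same 7,7,8: normalisation and zero-m 3j drop out of the ratio.
A: Δ: 6! 8! 8! / 23! → 1/22086194130; sum: t=0:+1/41803776000 t=1:−1/3048192000 t=2:+1/2786918400 = 1/18289152000; 3j²(7 7 8; -1 -5 6) = Δ·Π!·Σ² = 512/780045  (sign +1)
B: Δ: 6! 8! 8! / 23! → 1/22086194130; sum: t=0:+1/238878720 t=1:−1/62208000 t=2:+1/99532800 t=3:−1/914457600 t=4:+1/78033715200 = -3421/1170505728000; 3j²(7 7 8; 3 -3 0) = Δ·Π!·Σ² = 96721/20281170  (sign -1)
I_A²/I_B² = (512/780045)/(96721/20281170) = 13312/96721

13312/96721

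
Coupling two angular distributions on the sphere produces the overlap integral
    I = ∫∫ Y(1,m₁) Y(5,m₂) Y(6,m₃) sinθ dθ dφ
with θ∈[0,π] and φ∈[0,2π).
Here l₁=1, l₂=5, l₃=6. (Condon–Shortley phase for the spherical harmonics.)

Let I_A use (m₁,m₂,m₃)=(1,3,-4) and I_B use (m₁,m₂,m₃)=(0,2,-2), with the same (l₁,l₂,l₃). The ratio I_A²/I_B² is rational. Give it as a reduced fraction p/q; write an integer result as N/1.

l's match ⇒ only the (l;m) 3-j factors differ between A and B.
A: triangle coeff Δ(1,5,6) = 1/858; Σ_t [0,0]: t=0:+1/161280 = 1/161280; (3j)²=15/286 [(1 5 6; 1 3 -4)], sign=+1
B: triangle coeff Δ(1,5,6) = 1/858; Σ_t [0,0]: t=0:+1/30240 = 1/30240; (3j)²=16/429 [(1 5 6; 0 2 -2)], sign=+1
I_A²/I_B² = (15/286)/(16/429) = 45/32

45/32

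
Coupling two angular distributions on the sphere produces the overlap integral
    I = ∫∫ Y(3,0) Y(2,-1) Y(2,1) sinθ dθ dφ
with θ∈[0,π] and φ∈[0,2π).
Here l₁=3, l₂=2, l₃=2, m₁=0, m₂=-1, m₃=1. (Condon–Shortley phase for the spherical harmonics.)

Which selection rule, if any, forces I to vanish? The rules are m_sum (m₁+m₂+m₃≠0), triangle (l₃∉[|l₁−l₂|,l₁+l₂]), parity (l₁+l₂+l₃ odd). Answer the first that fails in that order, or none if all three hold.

m₁+m₂+m₃ = 0 − 1 + 1 = 0  ✓
triangle: |3−2|=1 ≤ l₃=2 ≤ 3+2=5  ✓
parity: l₁+l₂+l₃ = 7 is odd  ✗

parity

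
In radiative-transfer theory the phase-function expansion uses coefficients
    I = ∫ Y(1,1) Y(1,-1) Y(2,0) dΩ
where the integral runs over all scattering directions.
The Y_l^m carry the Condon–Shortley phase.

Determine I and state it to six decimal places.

0.126157

Rules hold: Σm=0, L=4 even, 0≤2≤2.
N = 3·3·5 = 45
Δ = 0!·2!·2!/5! = 1/30
Racah Σ t=0..0: t=0:+1/1 = 1/1
⇒ 3j(1 1 2; 0 0 0)² = 2/15, sgn +1
Racah Σ t=0..0: t=0:+1/4 = 1/4
⇒ 3j(1 1 2; 1 -1 0)² = 1/30, sgn +1
4πI² = N·(3j₀)²·(3jₘ)² = 1/5
I = +1·√(0.2/4π) = 0.12615663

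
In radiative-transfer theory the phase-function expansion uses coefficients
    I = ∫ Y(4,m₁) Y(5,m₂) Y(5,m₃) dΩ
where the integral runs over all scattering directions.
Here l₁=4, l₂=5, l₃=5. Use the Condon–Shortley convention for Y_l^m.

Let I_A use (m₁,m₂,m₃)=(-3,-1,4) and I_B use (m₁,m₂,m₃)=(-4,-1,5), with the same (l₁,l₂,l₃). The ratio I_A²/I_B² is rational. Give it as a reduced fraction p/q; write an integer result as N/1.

Same 4,5,5: normalisation and zero-m 3j drop out of the ratio.
A: Δ: 4! 4! 6! / 15! → 1/3153150; sum: t=3:−1/17280 t=4:+1/103680 = -1/20736; 3j²(4 5 5; -3 -1 4) = Δ·Π!·Σ² = 10/429  (sign +1)
B: Δ: 4! 4! 6! / 15! → 1/3153150; sum: t=4:+1/414720 = 1/414720; 3j²(4 5 5; -4 -1 5) = Δ·Π!·Σ² = 2/429  (sign +1)
I_A²/I_B² = (10/429)/(2/429) = 5/1

5/1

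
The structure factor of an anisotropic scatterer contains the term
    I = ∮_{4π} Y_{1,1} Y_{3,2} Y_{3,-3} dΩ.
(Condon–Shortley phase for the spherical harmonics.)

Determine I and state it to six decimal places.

0.000000

L=7 odd ⇒ parity kills the (l;000) factor ⇒ I = 0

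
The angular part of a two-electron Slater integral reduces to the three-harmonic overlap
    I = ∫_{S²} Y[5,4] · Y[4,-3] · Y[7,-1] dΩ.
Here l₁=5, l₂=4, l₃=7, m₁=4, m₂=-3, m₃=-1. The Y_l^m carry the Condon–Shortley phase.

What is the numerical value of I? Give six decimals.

0.090705

Checks pass: Σm=0; 16 even; l₃=7∈[1,9].
(2·5+1)(2·4+1)(2·7+1) = 1485
Δ: 2! 8! 6! / 17! → 1/6126120
sum: t=0:+1/69120 t=1:−1/20736 t=2:+1/69120 = -1/51840
3j²(5 4 7; 0 0 0) = Δ·Π!·Σ² = 280/21879  (sign +1)
sum: t=0:+1/1209600 t=1:−1/29030400 = 23/29030400
3j²(5 4 7; 4 -3 -1) = Δ·Π!·Σ² = 529/97240  (sign +1)
combine: 4πI² = 1485·280/21879·529/97240 = 55545/537251
take √, sign +1: I = 0.09070452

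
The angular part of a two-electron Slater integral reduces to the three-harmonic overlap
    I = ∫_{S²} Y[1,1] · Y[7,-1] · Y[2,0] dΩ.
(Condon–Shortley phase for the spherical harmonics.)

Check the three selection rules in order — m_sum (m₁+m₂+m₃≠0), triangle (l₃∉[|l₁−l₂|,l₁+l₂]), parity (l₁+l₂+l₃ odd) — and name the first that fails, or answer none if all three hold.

m₁+m₂+m₃ = 1 − 1 + 0 = 0  ✓
triangle: |1−7|=6 ≤ l₃=2 ≤ 1+7=8  ✗
parity: l₁+l₂+l₃ = 10 is even

triangle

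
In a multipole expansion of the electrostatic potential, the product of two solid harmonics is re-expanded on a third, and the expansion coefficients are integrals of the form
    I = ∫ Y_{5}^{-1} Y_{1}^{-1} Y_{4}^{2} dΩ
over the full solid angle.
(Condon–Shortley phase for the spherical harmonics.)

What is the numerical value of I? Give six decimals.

Checks pass: Σm=0; 10 even; l₃=4∈[4,6].
(2·5+1)(2·1+1)(2·4+1) = 297
Δ: 2! 8! 0! / 11! → 1/495
sum: t=1:−1/576 = -1/576
3j²(5 1 4; 0 0 0) = Δ·Π!·Σ² = 5/99  (sign -1)
sum: t=0:+1/2880 = 1/2880
3j²(5 1 4; -1 -1 2) = Δ·Π!·Σ² = 2/165  (sign +1)
combine: 4πI² = 297·5/99·2/165 = 2/11
take √, sign -1: I = -0.12028562

-0.120286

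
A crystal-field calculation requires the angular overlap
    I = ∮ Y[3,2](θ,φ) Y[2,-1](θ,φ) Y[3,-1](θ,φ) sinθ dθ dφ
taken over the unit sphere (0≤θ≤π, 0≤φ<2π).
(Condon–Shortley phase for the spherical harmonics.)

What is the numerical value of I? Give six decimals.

0.162868

Checks pass: Σm=0; 8 even; l₃=3∈[1,5].
(2·3+1)(2·2+1)(2·3+1) = 245
Δ: 2! 4! 2! / 9! → 1/3780
sum: t=0:+1/24 t=1:−1/4 t=2:+1/24 = -1/6
3j²(3 2 3; 0 0 0) = Δ·Π!·Σ² = 4/105  (sign +1)
sum: t=0:+1/12 t=1:−1/48 = 1/16
3j²(3 2 3; 2 -1 -1) = Δ·Π!·Σ² = 1/28  (sign +1)
combine: 4πI² = 245·4/105·1/28 = 1/3
take √, sign +1: I = 0.16286750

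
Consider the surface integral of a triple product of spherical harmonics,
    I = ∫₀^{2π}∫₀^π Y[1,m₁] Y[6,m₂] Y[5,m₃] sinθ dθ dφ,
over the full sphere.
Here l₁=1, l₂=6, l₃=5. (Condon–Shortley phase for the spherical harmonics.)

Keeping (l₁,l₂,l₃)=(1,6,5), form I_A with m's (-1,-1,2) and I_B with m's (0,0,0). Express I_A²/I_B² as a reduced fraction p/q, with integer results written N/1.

l's match ⇒ only the (l;m) 3-j factors differ between A and B.
A: triangle coeff Δ(1,6,5) = 1/858; Σ_t [2,2]: t=2:+1/60480 = 1/60480; (3j)²=5/429 [(1 6 5; -1 -1 2)], sign=-1
B: triangle coeff Δ(1,6,5) = 1/858; Σ_t [1,1]: t=1:−1/14400 = -1/14400; (3j)²=6/143 [(1 6 5; 0 0 0)], sign=+1
I_A²/I_B² = (5/429)/(6/143) = 5/18

5/18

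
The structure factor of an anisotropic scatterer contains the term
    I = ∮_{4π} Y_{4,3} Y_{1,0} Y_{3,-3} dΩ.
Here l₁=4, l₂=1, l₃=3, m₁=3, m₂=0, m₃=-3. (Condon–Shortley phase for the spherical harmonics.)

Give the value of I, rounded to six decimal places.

m-sum 0 ✓  L=8 even ✓  3≤3≤5 ✓
Π(2lᵢ+1) = 9×3×7 = 189
triangle coeff Δ(4,1,3) = 1/252
Σ_t [1,1]: t=1:−1/36 = -1/36
(3j)²=4/63 [(4 1 3; 0 0 0)], sign=+1
Σ_t [1,1]: t=1:−1/720 = -1/720
(3j)²=1/36 [(4 1 3; 3 0 -3)], sign=-1
⇒ 4πI² = 1/3
I = (-1)√(1/3/(4π)) = -0.16286750

-0.162868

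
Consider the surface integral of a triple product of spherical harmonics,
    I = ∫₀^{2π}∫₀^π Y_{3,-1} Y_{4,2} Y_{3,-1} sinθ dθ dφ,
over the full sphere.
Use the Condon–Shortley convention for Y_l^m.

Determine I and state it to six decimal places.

Checks pass: Σm=0; 10 even; l₃=3∈[1,7].
(2·3+1)(2·4+1)(2·3+1) = 441
Δ: 4! 2! 4! / 11! → 1/34650
sum: t=1:−1/72 t=2:+1/16 t=3:−1/72 = 5/144
3j²(3 4 3; 0 0 0) = Δ·Π!·Σ² = 2/77  (sign -1)
sum: t=2:+1/192 t=3:−1/36 t=4:+1/192 = -5/288
3j²(3 4 3; -1 2 -1) = Δ·Π!·Σ² = 20/693  (sign -1)
combine: 4πI² = 441·2/77·20/693 = 40/121
take √, sign +1: I = 0.16219310

0.162193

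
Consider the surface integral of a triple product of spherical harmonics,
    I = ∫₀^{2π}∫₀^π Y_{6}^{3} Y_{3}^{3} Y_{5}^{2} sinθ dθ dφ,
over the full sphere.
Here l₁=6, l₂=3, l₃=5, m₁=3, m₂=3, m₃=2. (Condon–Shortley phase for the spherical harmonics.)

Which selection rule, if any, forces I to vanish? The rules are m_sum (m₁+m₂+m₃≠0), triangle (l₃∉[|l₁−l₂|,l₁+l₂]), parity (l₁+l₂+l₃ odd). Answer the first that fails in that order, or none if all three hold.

m_sum

azimuthal sum: 3 + 3 + 2 = 8  ✗
3 ≤ 5 ≤ 9 (triangle on l)
L = 6 + 3 + 5 = 14 (even)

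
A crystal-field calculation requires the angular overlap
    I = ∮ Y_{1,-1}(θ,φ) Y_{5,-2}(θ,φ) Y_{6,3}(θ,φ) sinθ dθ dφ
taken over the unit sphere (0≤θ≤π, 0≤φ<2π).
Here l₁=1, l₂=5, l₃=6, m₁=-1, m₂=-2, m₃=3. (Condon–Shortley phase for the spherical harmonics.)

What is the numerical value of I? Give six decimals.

-0.245154

Rules hold: Σm=0, L=12 even, 4≤6≤6.
N = 3·11·13 = 429
Δ = 0!·2!·10!/13! = 1/858
Racah Σ t=0..0: t=0:+1/14400 = 1/14400
⇒ 3j(1 5 6; 0 0 0)² = 6/143, sgn +1
Racah Σ t=0..0: t=0:+1/60480 = 1/60480
⇒ 3j(1 5 6; -1 -2 3)² = 6/143, sgn -1
4πI² = N·(3j₀)²·(3jₘ)² = 108/143
I = -1·√(0.755245/4π) = -0.24515397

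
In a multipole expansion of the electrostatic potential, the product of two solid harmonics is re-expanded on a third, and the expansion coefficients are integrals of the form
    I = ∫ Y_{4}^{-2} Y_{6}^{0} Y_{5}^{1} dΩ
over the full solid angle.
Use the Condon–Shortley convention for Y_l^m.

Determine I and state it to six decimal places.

0.000000

m-sum = -2 + 0 + 1 = -1 ≠ 0 ⇒ I = 0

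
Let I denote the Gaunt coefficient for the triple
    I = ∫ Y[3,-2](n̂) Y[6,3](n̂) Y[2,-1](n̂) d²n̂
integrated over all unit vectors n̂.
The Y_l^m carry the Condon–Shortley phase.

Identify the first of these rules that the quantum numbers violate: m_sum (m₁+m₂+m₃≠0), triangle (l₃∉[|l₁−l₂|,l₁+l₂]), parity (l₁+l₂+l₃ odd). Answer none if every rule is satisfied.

m₁+m₂+m₃ = -2 + 3 − 1 = 0  ✓
triangle: |3−6|=3 ≤ l₃=2 ≤ 3+6=9  ✗
parity: l₁+l₂+l₃ = 11 is odd

triangle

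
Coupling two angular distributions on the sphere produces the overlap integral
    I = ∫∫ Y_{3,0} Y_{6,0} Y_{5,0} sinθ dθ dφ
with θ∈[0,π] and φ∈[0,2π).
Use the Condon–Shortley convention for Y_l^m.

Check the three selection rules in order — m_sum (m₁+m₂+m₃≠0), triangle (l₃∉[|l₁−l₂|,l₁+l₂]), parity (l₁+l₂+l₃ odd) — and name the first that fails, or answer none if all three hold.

m₁+m₂+m₃ = 0 + 0 + 0 = 0  ✓
triangle: |3−6|=3 ≤ l₃=5 ≤ 3+6=9  ✓
parity: l₁+l₂+l₃ = 14 is even  ✓

none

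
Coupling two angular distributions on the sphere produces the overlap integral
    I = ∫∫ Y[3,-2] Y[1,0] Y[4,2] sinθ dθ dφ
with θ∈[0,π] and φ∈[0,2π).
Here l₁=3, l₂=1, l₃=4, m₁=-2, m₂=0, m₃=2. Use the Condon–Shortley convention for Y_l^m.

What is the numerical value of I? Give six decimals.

0.213244

m-sum 0 ✓  L=8 even ✓  2≤4≤4 ✓
Π(2lᵢ+1) = 7×3×9 = 189
triangle coeff Δ(3,1,4) = 1/252
Σ_t [0,0]: t=0:+1/36 = 1/36
(3j)²=4/63 [(3 1 4; 0 0 0)], sign=+1
Σ_t [0,0]: t=0:+1/120 = 1/120
(3j)²=1/21 [(3 1 4; -2 0 2)], sign=+1
⇒ 4πI² = 4/7
I = (+1)√(4/7/(4π)) = 0.21324362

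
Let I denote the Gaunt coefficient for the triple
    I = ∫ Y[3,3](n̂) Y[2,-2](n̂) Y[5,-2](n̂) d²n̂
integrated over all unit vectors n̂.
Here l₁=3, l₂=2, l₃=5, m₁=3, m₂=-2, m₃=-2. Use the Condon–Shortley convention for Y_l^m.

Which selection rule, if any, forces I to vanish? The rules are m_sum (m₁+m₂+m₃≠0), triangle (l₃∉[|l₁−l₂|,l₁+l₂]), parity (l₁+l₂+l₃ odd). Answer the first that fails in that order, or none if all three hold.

azimuthal sum: 3 − 2 − 2 = -1  ✗
1 ≤ 5 ≤ 5 (triangle on l)
L = 3 + 2 + 5 = 10 (even)

m_sum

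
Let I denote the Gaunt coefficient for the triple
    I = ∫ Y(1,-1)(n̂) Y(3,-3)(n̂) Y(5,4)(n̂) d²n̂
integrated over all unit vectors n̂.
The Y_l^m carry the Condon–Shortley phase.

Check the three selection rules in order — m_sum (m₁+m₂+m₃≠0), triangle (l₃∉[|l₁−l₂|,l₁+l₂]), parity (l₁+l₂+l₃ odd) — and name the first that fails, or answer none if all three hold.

azimuthal sum: -1 − 3 + 4 = 0  ✓
2 ≤ 5 ≤ 4 (triangle on l)  ✗
L = 1 + 3 + 5 = 9 (odd)

triangle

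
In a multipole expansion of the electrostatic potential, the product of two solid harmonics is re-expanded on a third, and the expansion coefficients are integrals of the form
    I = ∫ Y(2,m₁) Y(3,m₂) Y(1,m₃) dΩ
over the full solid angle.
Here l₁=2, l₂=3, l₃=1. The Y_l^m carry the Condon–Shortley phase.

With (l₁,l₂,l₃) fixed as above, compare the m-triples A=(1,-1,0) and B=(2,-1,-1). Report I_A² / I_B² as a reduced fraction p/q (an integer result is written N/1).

Same 2,3,1: normalisation and zero-m 3j drop out of the ratio.
A: Δ: 4! 0! 2! / 7! → 1/105; sum: t=1:−1/6 = -1/6; 3j²(2 3 1; 1 -1 0) = Δ·Π!·Σ² = 8/105  (sign +1)
B: Δ: 4! 0! 2! / 7! → 1/105; sum: t=0:+1/48 = 1/48; 3j²(2 3 1; 2 -1 -1) = Δ·Π!·Σ² = 1/105  (sign +1)
I_A²/I_B² = (8/105)/(1/105) = 8/1

8/1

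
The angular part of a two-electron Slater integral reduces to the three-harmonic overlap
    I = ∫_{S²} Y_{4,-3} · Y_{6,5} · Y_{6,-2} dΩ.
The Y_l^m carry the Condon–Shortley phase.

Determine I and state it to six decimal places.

0.160494

m-sum 0 ✓  L=16 even ✓  2≤6≤10 ✓
Π(2lᵢ+1) = 9×13×13 = 1521
triangle coeff Δ(4,6,6) = 1/15315300
Σ_t [0,4]: t=0:+1/829440 t=1:−1/25920 t=2:+1/9216 t=3:−1/25920 t=4:+1/829440 = 7/207360
(3j)²=28/2431 [(4 6 6; 0 0 0)], sign=+1
Σ_t [3,4]: t=3:−1/5806080 t=4:+1/725760 = 1/829440
(3j)²=49/2652 [(4 6 6; -3 5 -2)], sign=+1
⇒ 4πI² = 1029/3179
I = (+1)√(1029/3179/(4π)) = 0.16049352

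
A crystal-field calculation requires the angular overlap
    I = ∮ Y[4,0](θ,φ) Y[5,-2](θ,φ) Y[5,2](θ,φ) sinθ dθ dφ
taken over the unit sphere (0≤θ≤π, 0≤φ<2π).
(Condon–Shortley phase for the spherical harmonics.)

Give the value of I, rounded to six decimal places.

m-sum 0 ✓  L=14 even ✓  1≤5≤9 ✓
Π(2lᵢ+1) = 9×11×11 = 1089
triangle coeff Δ(4,5,5) = 1/3153150
Σ_t [0,4]: t=0:+1/69120 t=1:−1/1728 t=2:+1/576 t=3:−1/1728 t=4:+1/69120 = 7/11520
(3j)²=2/143 [(4 5 5; 0 0 0)], sign=-1
Σ_t [0,3]: t=0:+1/20736 t=1:−1/1728 t=2:+1/1920 t=3:−1/25920 = -1/20736
(3j)²=1/2574 [(4 5 5; 0 -2 2)], sign=+1
⇒ 4πI² = 1/169
I = (-1)√(1/169/(4π)) = -0.02169960

-0.021700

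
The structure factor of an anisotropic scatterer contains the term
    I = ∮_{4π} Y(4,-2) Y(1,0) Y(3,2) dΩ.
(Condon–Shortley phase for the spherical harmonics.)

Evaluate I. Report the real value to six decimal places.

0.213244

Rules hold: Σm=0, L=8 even, 3≤3≤5.
N = 9·3·7 = 189
Δ = 2!·6!·0!/9! = 1/252
Racah Σ t=1..1: t=1:−1/36 = -1/36
⇒ 3j(4 1 3; 0 0 0)² = 4/63, sgn +1
Racah Σ t=1..1: t=1:−1/120 = -1/120
⇒ 3j(4 1 3; -2 0 2)² = 1/21, sgn +1
4πI² = N·(3j₀)²·(3jₘ)² = 4/7
I = +1·√(0.571429/4π) = 0.21324362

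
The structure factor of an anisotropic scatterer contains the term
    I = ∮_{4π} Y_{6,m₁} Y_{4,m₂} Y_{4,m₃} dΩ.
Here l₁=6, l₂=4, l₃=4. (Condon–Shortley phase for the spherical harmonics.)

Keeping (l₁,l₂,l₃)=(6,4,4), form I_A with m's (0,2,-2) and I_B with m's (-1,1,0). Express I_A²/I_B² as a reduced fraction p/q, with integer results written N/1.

242/105

l's match ⇒ only the (l;m) 3-j factors differ between A and B.
A: triangle coeff Δ(6,4,4) = 1/1261260; Σ_t [4,6]: t=4:+1/4608 t=5:−1/14400 t=6:+1/1036800 = 77/518400; (3j)²=11/585 [(6 4 4; 0 2 -2)], sign=+1
B: triangle coeff Δ(6,4,4) = 1/1261260; Σ_t [3,5]: t=3:−1/3456 t=4:+1/1728 t=5:−1/11520 = 7/34560; (3j)²=7/858 [(6 4 4; -1 1 0)], sign=+1
I_A²/I_B² = (11/585)/(7/858) = 242/105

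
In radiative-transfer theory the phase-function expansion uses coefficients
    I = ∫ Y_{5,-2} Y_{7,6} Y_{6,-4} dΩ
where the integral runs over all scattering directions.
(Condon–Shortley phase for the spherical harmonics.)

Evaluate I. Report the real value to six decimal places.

0.020011

m-sum 0 ✓  L=18 even ✓  2≤6≤12 ✓
Π(2lᵢ+1) = 11×15×13 = 2145
triangle coeff Δ(5,7,6) = 1/174594420
Σ_t [1,5]: t=1:−1/4147200 t=2:+1/207360 t=3:−1/82944 t=4:+1/207360 t=5:−1/4147200 = -1/345600
(3j)²=420/46189 [(5 7 6; 0 0 0)], sign=-1
Σ_t [5,6]: t=5:−1/19353600 t=6:+1/21772800 = -1/174182400
(3j)²=1/3876 [(5 7 6; -2 6 -4)], sign=-1
⇒ 4πI² = 525/104329
I = (+1)√(525/104329/(4π)) = 0.02001116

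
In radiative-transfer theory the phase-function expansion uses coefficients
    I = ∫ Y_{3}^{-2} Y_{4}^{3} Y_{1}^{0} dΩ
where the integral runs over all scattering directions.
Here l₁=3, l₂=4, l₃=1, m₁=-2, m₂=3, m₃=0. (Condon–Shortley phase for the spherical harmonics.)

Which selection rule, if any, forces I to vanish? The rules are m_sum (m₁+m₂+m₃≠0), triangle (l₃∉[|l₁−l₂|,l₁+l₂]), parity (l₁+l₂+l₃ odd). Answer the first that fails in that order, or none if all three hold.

m₁+m₂+m₃ = -2 + 3 + 0 = 1  ✗
triangle: |3−4|=1 ≤ l₃=1 ≤ 3+4=7
parity: l₁+l₂+l₃ = 8 is even

m_sum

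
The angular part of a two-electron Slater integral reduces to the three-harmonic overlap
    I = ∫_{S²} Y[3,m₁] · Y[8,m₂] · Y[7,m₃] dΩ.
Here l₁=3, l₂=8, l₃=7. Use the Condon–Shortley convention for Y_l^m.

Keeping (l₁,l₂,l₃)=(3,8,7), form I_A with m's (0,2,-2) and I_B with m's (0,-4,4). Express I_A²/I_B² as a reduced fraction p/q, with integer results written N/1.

9245/1156

Same 3,8,7: normalisation and zero-m 3j drop out of the ratio.
A: Δ: 4! 2! 12! / 19! → 1/5290740; sum: t=1:−1/26127360 t=2:+1/3870720 t=3:−1/7257600 = 43/522547200; 3j²(3 8 7; 0 2 -2) = Δ·Π!·Σ² = 1849/352716  (sign -1)
B: Δ: 4! 2! 12! / 19! → 1/5290740; sum: t=1:−1/26127360 t=2:+1/29030400 t=3:−1/479001600 = -17/2874009600; 3j²(3 8 7; 0 -4 4) = Δ·Π!·Σ² = 17/25935  (sign +1)
I_A²/I_B² = (1849/352716)/(17/25935) = 9245/1156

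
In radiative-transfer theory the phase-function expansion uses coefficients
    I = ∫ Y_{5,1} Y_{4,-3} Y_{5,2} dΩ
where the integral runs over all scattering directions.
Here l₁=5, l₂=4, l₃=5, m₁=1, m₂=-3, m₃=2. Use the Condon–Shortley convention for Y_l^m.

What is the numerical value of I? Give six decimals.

-0.048522

Rules hold: Σm=0, L=14 even, 1≤5≤9.
N = 11·9·11 = 1089
Δ = 4!·6!·4!/15! = 1/3153150
Racah Σ t=0..4: t=0:+1/69120 t=1:−1/1728 t=2:+1/576 t=3:−1/1728 t=4:+1/69120 = 7/11520
⇒ 3j(5 4 5; 0 0 0)² = 2/143, sgn -1
Racah Σ t=0..1: t=0:+1/6912 t=1:−1/5184 = -1/20736
⇒ 3j(5 4 5; 1 -3 2)² = 5/2574, sgn +1
4πI² = N·(3j₀)²·(3jₘ)² = 5/169
I = -1·√(0.0295858/4π) = -0.04852178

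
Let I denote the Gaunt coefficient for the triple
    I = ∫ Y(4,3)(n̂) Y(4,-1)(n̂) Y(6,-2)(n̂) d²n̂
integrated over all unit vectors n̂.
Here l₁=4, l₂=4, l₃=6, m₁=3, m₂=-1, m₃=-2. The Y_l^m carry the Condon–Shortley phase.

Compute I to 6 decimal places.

-0.165283

m-sum 0 ✓  L=14 even ✓  0≤6≤8 ✓
Π(2lᵢ+1) = 9×9×13 = 1053
triangle coeff Δ(4,4,6) = 1/1261260
Σ_t [0,2]: t=0:+1/4608 t=1:−1/1296 t=2:+1/4608 = -7/20736
(3j)²=20/1287 [(4 4 6; 0 0 0)], sign=-1
Σ_t [0,1]: t=0:+1/8640 t=1:−1/34560 = 1/11520
(3j)²=3/143 [(4 4 6; 3 -1 -2)], sign=+1
⇒ 4πI² = 540/1573
I = (-1)√(540/1573/(4π)) = -0.16528277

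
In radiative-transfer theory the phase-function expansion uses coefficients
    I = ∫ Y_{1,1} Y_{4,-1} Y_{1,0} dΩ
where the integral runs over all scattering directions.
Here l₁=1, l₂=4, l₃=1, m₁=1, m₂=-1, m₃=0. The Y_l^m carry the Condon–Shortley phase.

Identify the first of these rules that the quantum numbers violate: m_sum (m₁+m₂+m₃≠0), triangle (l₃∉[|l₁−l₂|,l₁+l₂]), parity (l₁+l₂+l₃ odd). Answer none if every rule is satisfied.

m₁+m₂+m₃ = 1 − 1 + 0 = 0  ✓
triangle: |1−4|=3 ≤ l₃=1 ≤ 1+4=5  ✗
parity: l₁+l₂+l₃ = 6 is even

triangle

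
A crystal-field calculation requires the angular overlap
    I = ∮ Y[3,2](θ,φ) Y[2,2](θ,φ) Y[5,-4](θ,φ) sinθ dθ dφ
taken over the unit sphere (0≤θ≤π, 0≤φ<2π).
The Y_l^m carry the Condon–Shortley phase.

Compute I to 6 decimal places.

Checks pass: Σm=0; 10 even; l₃=5∈[1,5].
(2·3+1)(2·2+1)(2·5+1) = 385
Δ: 0! 6! 4! / 11! → 1/2310
sum: t=0:+1/144 = 1/144
3j²(3 2 5; 0 0 0) = Δ·Π!·Σ² = 10/231  (sign -1)
sum: t=0:+1/2880 = 1/2880
3j²(3 2 5; 2 2 -4) = Δ·Π!·Σ² = 3/55  (sign -1)
combine: 4πI² = 385·10/231·3/55 = 10/11
take √, sign +1: I = 0.26896683

0.268967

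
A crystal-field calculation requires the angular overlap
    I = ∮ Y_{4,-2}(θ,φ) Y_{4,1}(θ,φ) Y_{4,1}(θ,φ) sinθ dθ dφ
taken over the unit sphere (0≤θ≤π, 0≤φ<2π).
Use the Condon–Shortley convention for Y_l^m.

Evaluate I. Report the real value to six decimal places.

0.144370

m-sum 0 ✓  L=12 even ✓  0≤4≤8 ✓
Π(2lᵢ+1) = 9×9×9 = 729
triangle coeff Δ(4,4,4) = 1/450450
Σ_t [0,4]: t=0:+1/13824 t=1:−1/216 t=2:+1/64 t=3:−1/216 t=4:+1/13824 = 5/768
(3j)²=18/1001 [(4 4 4; 0 0 0)], sign=+1
Σ_t [2,4]: t=2:+1/576 t=3:−1/144 t=4:+1/576 = -1/288
(3j)²=20/1001 [(4 4 4; -2 1 1)], sign=+1
⇒ 4πI² = 262440/1002001
I = (+1)√(262440/1002001/(4π)) = 0.14436968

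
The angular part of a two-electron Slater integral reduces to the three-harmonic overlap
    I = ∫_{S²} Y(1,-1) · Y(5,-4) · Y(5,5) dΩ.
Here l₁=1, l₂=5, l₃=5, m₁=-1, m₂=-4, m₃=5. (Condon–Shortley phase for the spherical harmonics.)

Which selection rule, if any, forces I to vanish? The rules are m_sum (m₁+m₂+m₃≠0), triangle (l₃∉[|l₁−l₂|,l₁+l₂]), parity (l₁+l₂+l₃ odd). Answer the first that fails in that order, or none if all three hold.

azimuthal sum: -1 − 4 + 5 = 0  ✓
4 ≤ 5 ≤ 6 (triangle on l)  ✓
L = 1 + 5 + 5 = 11 (odd)  ✗

parity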